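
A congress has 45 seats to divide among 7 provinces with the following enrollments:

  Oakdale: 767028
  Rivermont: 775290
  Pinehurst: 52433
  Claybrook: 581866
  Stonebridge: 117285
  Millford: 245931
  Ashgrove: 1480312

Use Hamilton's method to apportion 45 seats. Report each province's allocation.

Oakdale 9, Rivermont 9, Pinehurst 1, Claybrook 6, Stonebridge 1, Millford 3, Ashgrove 16

The standard divisor is 4020145/45 ≈ 89336.556.
Standard quotas: Oakdale 8.5858, Rivermont 8.6783, Pinehurst 0.5869, Claybrook 6.5132, Stonebridge 1.3128, Millford 2.7529, Ashgrove 16.5701.
Lower quotas: Oakdale 8, Rivermont 8, Pinehurst 0, Claybrook 6, Stonebridge 1, Millford 2, Ashgrove 16 (sum 41, leaving 4 seats).
Remainders in descending order: Millford 0.7529, Rivermont 0.6783, Pinehurst 0.5869, Oakdale 0.5858, Ashgrove 0.5701, Claybrook 0.5132, Stonebridge 0.3128.
The surplus seats go to Millford, Rivermont, Pinehurst, Oakdale.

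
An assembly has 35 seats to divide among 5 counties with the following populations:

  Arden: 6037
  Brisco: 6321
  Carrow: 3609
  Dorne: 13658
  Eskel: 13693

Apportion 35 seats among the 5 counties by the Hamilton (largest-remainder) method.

Total 43318; standard divisor 43318/35 ≈ 1237.657.
Standard quotas: Arden 4.8778, Brisco 5.1072, Carrow 2.9160, Dorne 11.0354, Eskel 11.0636.
Lower quotas: Arden 4, Brisco 5, Carrow 2, Dorne 11, Eskel 11 (sum 33, leaving 2 seats).
Remainders in descending order: Carrow 0.9160, Arden 0.8778, Brisco 0.1072, Eskel 0.0636, Dorne 0.0354.
The surplus seats go to Carrow, Arden.

Arden=5, Brisco=5, Carrow=3, Dorne=11, Eskel=11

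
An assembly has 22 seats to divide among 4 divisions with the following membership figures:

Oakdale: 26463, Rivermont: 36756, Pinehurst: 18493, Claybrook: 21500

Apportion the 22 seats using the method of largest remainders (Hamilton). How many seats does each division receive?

Oakdale: 6, Rivermont: 8, Pinehurst: 4, Claybrook: 4

Total 103212; standard divisor 103212/22 ≈ 4691.455.
Standard quotas: Oakdale 5.6407, Rivermont 7.8347, Pinehurst 3.9418, Claybrook 4.5828.
Lower quotas: Oakdale 5, Rivermont 7, Pinehurst 3, Claybrook 4 (sum 19, leaving 3 seats).
Remainders in descending order: Pinehurst 0.9418, Rivermont 0.8347, Oakdale 0.6407, Claybrook 0.5828.
The surplus seats go to Pinehurst, Rivermont, Oakdale.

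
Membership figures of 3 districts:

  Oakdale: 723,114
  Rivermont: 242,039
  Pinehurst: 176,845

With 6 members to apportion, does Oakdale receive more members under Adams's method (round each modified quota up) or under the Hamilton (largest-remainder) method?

Adams: Oakdale 3, Rivermont 2, Pinehurst 1.
Hamilton: Oakdale 4, Rivermont 1, Pinehurst 1.
Oakdale gets 3 under Adams and 4 under Hamilton.

Hamilton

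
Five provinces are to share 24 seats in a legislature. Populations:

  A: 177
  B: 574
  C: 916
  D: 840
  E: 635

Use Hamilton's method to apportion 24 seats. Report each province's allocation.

A 1, B 4, C 7, D 7, E 5

Total 3142; standard divisor 3142/24 ≈ 130.917.
Standard quotas: A 1.352, B 4.384, C 6.997, D 6.416, E 4.850.
Lower quotas: A 1, B 4, C 6, D 6, E 4 (sum 21, leaving 3 seats).
Remainders in descending order: C 0.997, E 0.850, D 0.416, B 0.384, A 0.352.
Largest remainders: C, E, D receive the extra seats.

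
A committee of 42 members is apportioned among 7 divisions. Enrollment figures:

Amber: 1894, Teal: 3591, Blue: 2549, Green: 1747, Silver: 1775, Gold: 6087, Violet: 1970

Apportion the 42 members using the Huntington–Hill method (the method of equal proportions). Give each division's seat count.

With divisor 473: modified quotas Amber 4.004, Teal 7.592, Blue 5.389, Green 3.693, Silver 3.753, Gold 12.869, Violet 4.165.
Geometric-mean thresholds: Amber √(4·5)=4.472, Teal √(7·8)=7.483, Blue √(5·6)=5.477, Green √(3·4)=3.464, Silver √(3·4)=3.464, Gold √(12·13)=12.490, Violet √(4·5)=4.472.
Each quota rounded against its threshold gives Amber 4, Teal 8, Blue 5, Green 4, Silver 4, Gold 13, Violet 4 (total 42).

Amber=4, Teal=8, Blue=5, Green=4, Silver=4, Gold=13, Violet=4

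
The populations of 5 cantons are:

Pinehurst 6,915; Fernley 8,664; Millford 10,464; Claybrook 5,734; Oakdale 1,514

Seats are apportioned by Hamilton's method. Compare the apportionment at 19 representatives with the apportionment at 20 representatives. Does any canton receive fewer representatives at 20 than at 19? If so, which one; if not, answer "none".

none

At 19 seats: Pinehurst 4, Fernley 5, Millford 6, Claybrook 3, Oakdale 1.
At 20 seats: Pinehurst 4, Fernley 5, Millford 6, Claybrook 4, Oakdale 1.
No canton's allocation decreased.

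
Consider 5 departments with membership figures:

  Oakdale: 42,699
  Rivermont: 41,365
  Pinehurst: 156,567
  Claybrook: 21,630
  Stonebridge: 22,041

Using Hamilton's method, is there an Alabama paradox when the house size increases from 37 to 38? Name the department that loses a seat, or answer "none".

none

At 37 seats: Oakdale 6, Rivermont 5, Pinehurst 20, Claybrook 3, Stonebridge 3.
At 38 seats: Oakdale 6, Rivermont 5, Pinehurst 21, Claybrook 3, Stonebridge 3.
No department's allocation decreased.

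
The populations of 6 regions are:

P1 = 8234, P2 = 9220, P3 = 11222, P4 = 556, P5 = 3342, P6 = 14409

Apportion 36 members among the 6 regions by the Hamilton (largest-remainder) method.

P1=6, P2=7, P3=9, P4=0, P5=3, P6=11

Total 46983; standard divisor 46983/36 ≈ 1305.083.
Standard quotas: P1 6.3092, P2 7.0647, P3 8.5987, P4 0.4260, P5 2.5608, P6 11.0407.
Lower quotas: P1 6, P2 7, P3 8, P4 0, P5 2, P6 11 (sum 34, leaving 2 seats).
Remainders in descending order: P3 0.5987, P5 0.5608, P4 0.4260, P1 0.3092, P2 0.0647, P6 0.0407.
Largest remainders: P3, P5 receive the extra seats.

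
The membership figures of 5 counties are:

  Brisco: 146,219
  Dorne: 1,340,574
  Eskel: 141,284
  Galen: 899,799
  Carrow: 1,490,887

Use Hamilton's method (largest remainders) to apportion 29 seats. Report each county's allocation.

Standard divisor: 4018763 ÷ 29 ≈ 138578.034.
Standard quotas: Brisco 1.0551, Dorne 9.6738, Eskel 1.0195, Galen 6.4931, Carrow 10.7585.
Lower quotas: Brisco 1, Dorne 9, Eskel 1, Galen 6, Carrow 10 (sum 27, leaving 2 seats).
Remainders in descending order: Carrow 0.7585, Dorne 0.6738, Galen 0.4931, Brisco 0.0551, Eskel 0.0195.
The surplus seats go to Carrow, Dorne.

Brisco 1, Dorne 10, Eskel 1, Galen 6, Carrow 11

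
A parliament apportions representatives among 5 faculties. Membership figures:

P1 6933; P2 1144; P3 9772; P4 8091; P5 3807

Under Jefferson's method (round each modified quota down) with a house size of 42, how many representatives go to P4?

Standard divisor 29747/42 ≈ 708.262; standard quotas: P1 9.789, P2 1.615, P3 13.797, P4 11.424, P5 5.375.
Rounding down gives 9, 1, 13, 11, 5 = 39 seats, so the divisor must be adjusted.
With modified divisor 660: modified quotas P1 10.505, P2 1.733, P3 14.806, P4 12.259, P5 5.768.
Rounding down: P1 10, P2 1, P3 14, P4 12, P5 5 (total 42).
P4 receives 12.

12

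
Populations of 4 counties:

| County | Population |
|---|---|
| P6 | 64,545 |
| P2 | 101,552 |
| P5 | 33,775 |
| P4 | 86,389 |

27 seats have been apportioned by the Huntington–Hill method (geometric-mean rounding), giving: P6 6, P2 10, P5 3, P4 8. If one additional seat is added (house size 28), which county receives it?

Priority for the next seat is population ÷ (√(s·(s+1))).
Priorities: P6 9959.510, P2 9682.603, P5 9750.003, P4 10181.041.
Highest priority: P4.

P4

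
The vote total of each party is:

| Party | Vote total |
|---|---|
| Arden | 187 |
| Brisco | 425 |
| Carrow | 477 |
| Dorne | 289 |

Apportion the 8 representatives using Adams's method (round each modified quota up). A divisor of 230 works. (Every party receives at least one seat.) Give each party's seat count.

Arden 1, Brisco 2, Carrow 3, Dorne 2

With modified divisor 230: modified quotas Arden 0.813, Brisco 1.848, Carrow 2.074, Dorne 1.257.
Rounding up: Arden 1, Brisco 2, Carrow 3, Dorne 2 (total 8).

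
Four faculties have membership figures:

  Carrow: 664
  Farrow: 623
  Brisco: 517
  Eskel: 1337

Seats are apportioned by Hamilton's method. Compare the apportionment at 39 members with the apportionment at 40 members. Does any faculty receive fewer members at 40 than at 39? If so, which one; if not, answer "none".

At 39 seats: Carrow 8, Farrow 8, Brisco 6, Eskel 17.
At 40 seats: Carrow 8, Farrow 8, Brisco 7, Eskel 17.
No faculty's allocation decreased.

none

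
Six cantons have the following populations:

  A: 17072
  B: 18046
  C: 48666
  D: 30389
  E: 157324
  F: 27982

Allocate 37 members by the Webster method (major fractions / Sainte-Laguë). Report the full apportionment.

A: 2, B: 2, C: 6, D: 4, E: 20, F: 3

Standard divisor 299479/37 ≈ 8094.027; standard quotas: A 2.109, B 2.230, C 6.013, D 3.754, E 19.437, F 3.457.
Rounding to the nearest integer gives 2, 2, 6, 4, 19, 3 = 36 seats, so the divisor must be adjusted.
With modified divisor 8045.99: modified quotas A 2.122, B 2.243, C 6.048, D 3.777, E 19.553, F 3.478.
Rounding to the nearest integer: A 2, B 2, C 6, D 4, E 20, F 3 (total 37).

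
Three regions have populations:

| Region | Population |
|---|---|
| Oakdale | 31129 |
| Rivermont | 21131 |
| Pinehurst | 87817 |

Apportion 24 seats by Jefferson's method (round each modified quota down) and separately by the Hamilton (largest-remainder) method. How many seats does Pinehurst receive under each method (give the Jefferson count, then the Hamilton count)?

Jefferson: Oakdale 5, Rivermont 3, Pinehurst 16.
Hamilton: Oakdale 5, Rivermont 4, Pinehurst 15.
Pinehurst gets 16 under Jefferson and 15 under Hamilton.

16 and 15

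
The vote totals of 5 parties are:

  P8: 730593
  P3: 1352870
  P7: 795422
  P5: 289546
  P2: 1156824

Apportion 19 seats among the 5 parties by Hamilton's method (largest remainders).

P8: 3, P3: 6, P7: 4, P5: 1, P2: 5

Standard divisor: 4325255 ÷ 19 = 227645.
Standard quotas: P8 3.2094, P3 5.9429, P7 3.4941, P5 1.2719, P2 5.0817.
Lower quotas: P8 3, P3 5, P7 3, P5 1, P2 5 (sum 17, leaving 2 seats).
Remainders in descending order: P3 0.9429, P7 0.4941, P5 0.2719, P8 0.2094, P2 0.0817.
Largest remainders: P3, P7 receive the extra seats.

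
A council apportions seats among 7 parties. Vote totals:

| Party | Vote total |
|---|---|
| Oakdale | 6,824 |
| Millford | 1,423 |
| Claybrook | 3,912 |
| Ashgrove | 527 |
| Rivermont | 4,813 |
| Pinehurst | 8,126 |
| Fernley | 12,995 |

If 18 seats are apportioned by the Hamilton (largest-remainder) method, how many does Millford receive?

1

Total 38620; standard divisor 38620/18 ≈ 2145.556.
Standard quotas: Oakdale 3.1805, Millford 0.6632, Claybrook 1.8233, Ashgrove 0.2456, Rivermont 2.2432, Pinehurst 3.7874, Fernley 6.0567.
Lower quotas: Oakdale 3, Millford 0, Claybrook 1, Ashgrove 0, Rivermont 2, Pinehurst 3, Fernley 6 (sum 15, leaving 3 seats).
Remainders in descending order: Claybrook 0.8233, Pinehurst 0.7874, Millford 0.6632, Ashgrove 0.2456, Rivermont 0.2432, Oakdale 0.1805, Fernley 0.0567.
The surplus seats go to Claybrook, Pinehurst, Millford.
Millford receives 1.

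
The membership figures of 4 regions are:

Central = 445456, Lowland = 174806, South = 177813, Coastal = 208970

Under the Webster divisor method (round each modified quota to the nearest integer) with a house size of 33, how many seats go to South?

Standard divisor 1007045/33 ≈ 30516.515; standard quotas: Central 14.597, Lowland 5.728, South 5.827, Coastal 6.848.
Rounding to the nearest integer gives 15, 6, 6, 7 = 34 seats, so the divisor must be adjusted.
With modified divisor 31300: modified quotas Central 14.232, Lowland 5.585, South 5.681, Coastal 6.676.
Rounding to the nearest integer: Central 14, Lowland 6, South 6, Coastal 7 (total 33).
South receives 6.

6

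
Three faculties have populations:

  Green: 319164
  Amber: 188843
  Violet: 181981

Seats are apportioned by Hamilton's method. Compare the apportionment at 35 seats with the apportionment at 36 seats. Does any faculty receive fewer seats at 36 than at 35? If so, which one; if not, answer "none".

At 35 seats: Green 16, Amber 10, Violet 9.
At 36 seats: Green 17, Amber 10, Violet 9.
No faculty's allocation decreased.

none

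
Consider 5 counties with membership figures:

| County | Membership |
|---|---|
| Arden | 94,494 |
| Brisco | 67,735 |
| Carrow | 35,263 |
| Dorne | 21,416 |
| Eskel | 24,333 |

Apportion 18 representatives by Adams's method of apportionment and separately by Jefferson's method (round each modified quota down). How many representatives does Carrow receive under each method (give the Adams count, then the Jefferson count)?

Adams: Arden 6, Brisco 5, Carrow 3, Dorne 2, Eskel 2.
Jefferson: Arden 8, Brisco 5, Carrow 2, Dorne 1, Eskel 2.
Carrow gets 3 under Adams and 2 under Jefferson.

3 and 2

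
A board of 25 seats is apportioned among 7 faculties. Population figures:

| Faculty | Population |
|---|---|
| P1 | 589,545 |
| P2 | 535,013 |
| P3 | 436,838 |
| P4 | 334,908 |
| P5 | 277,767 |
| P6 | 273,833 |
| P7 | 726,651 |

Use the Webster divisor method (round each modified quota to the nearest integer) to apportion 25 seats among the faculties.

Standard divisor 3174555/25 ≈ 126982.2; standard quotas: P1 4.643, P2 4.213, P3 3.440, P4 2.637, P5 2.187, P6 2.156, P7 5.722.
Rounding to the nearest integer gives P1 5, P2 4, P3 3, P4 3, P5 2, P6 2, P7 6 — total 25, matching the house size, so no adjustment is needed.

P1 5, P2 4, P3 3, P4 3, P5 2, P6 2, P7 6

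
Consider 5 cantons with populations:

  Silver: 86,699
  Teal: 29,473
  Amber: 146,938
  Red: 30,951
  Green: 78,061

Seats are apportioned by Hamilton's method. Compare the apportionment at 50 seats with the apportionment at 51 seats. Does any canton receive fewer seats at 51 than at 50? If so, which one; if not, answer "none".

At 50 seats: Silver 12, Teal 4, Amber 20, Red 4, Green 10.
At 51 seats: Silver 12, Teal 4, Amber 20, Red 4, Green 11.
No canton's allocation decreased.

none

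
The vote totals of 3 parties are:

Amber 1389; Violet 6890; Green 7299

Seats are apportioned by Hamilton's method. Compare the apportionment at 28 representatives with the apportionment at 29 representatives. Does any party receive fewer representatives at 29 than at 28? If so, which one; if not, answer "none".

At 28 seats: Amber 3, Violet 12, Green 13.
At 29 seats: Amber 2, Violet 13, Green 14.
Amber drops from 3 to 2.

Amber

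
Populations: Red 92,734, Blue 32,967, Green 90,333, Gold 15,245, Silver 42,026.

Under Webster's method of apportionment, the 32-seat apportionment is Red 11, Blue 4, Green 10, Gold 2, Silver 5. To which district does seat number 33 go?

Green

Priority for the next seat is population ÷ (current seats + 0.5).
Priorities: Red 8063.826, Blue 7326.000, Green 8603.143, Gold 6098.000, Silver 7641.091.
Highest priority: Green.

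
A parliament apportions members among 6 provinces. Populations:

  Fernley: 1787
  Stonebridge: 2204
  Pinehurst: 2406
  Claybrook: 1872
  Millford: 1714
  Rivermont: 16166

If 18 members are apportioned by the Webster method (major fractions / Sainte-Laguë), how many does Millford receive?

Standard divisor 26149/18 ≈ 1452.722; standard quotas: Fernley 1.230, Stonebridge 1.517, Pinehurst 1.656, Claybrook 1.289, Millford 1.180, Rivermont 11.128.
Rounding to the nearest integer gives Fernley 1, Stonebridge 2, Pinehurst 2, Claybrook 1, Millford 1, Rivermont 11 — total 18, matching the house size, so no adjustment is needed.
Millford receives 1.

1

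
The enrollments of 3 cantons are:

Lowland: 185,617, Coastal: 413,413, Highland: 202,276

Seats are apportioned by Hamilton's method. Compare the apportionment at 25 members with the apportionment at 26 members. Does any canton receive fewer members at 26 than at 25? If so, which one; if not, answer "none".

none

At 25 seats: Lowland 6, Coastal 13, Highland 6.
At 26 seats: Lowland 6, Coastal 13, Highland 7.
No canton's allocation decreased.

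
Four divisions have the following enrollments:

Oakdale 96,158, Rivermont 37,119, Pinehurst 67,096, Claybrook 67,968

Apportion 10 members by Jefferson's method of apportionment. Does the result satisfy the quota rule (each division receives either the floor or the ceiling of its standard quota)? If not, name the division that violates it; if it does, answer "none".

Standard quotas: Oakdale 3.583, Rivermont 1.383, Pinehurst 2.500, Claybrook 2.533.
Jefferson allocation: Oakdale 4, Rivermont 1, Pinehurst 2, Claybrook 3.
Every allocation lies between the lower and upper quota.

none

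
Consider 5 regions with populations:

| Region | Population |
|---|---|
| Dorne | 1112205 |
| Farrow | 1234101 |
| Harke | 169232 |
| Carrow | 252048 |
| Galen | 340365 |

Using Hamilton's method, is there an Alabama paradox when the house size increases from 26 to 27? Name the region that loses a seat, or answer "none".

Harke

At 26 seats: Dorne 9, Farrow 10, Harke 2, Carrow 2, Galen 3.
At 27 seats: Dorne 10, Farrow 11, Harke 1, Carrow 2, Galen 3.
Harke drops from 2 to 1.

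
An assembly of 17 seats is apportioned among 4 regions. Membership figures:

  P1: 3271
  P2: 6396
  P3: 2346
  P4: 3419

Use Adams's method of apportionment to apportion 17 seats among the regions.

P1: 4, P2: 6, P3: 3, P4: 4

Standard divisor 15432/17 ≈ 907.765; standard quotas: P1 3.603, P2 7.046, P3 2.584, P4 3.766.
Rounding up gives 4, 8, 3, 4 = 19 seats, so the divisor must be adjusted.
With modified divisor 1080: modified quotas P1 3.029, P2 5.922, P3 2.172, P4 3.166.
Rounding up: P1 4, P2 6, P3 3, P4 4 (total 17).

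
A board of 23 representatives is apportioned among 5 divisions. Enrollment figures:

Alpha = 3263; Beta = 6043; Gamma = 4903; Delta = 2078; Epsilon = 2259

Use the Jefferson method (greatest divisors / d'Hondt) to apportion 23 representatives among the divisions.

Standard divisor 18546/23 ≈ 806.348; standard quotas: Alpha 4.047, Beta 7.494, Gamma 6.081, Delta 2.577, Epsilon 2.802.
Rounding down gives 4, 7, 6, 2, 2 = 21 seats, so the divisor must be adjusted.
With modified divisor 730: modified quotas Alpha 4.470, Beta 8.278, Gamma 6.716, Delta 2.847, Epsilon 3.095.
Rounding down: Alpha 4, Beta 8, Gamma 6, Delta 2, Epsilon 3 (total 23).

Alpha 4, Beta 8, Gamma 6, Delta 2, Epsilon 3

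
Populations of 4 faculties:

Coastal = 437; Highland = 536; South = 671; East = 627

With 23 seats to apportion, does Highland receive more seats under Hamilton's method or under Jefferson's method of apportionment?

Hamilton

Hamilton: Coastal 4, Highland 6, South 7, East 6.
Jefferson: Coastal 4, Highland 5, South 7, East 7.
Highland gets 6 under Hamilton and 5 under Jefferson.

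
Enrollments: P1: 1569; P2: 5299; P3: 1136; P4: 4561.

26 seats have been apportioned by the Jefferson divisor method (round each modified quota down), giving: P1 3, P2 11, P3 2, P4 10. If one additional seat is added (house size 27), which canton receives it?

Priority for the next seat is population ÷ (current seats + 1).
Priorities: P1 392.250, P2 441.583, P3 378.667, P4 414.636.
Highest priority: P2.

P2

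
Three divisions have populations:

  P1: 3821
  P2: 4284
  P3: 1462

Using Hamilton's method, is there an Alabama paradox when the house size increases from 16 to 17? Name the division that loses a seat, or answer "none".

At 16 seats: P1 6, P2 7, P3 3.
At 17 seats: P1 7, P2 8, P3 2.
P3 drops from 3 to 2.

P3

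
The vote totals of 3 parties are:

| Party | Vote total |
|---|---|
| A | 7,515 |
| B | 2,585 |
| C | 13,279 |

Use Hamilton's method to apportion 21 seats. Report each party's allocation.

Total 23379; standard divisor 23379/21 ≈ 1113.286.
Standard quotas: A 6.7503, B 2.3220, C 11.9278.
Lower quotas: A 6, B 2, C 11 (sum 19, leaving 2 seats).
Remainders in descending order: C 0.9278, A 0.7503, B 0.3220.
Largest remainders: C, A receive the extra seats.

A: 7; B: 2; C: 12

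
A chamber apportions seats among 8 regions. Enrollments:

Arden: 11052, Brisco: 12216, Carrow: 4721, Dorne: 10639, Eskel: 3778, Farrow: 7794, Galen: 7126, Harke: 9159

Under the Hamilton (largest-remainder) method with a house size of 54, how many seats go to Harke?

Standard divisor: 66485 ÷ 54 ≈ 1231.204.
Standard quotas: Arden 8.9766, Brisco 9.9220, Carrow 3.8345, Dorne 8.6411, Eskel 3.0685, Farrow 6.3304, Galen 5.7878, Harke 7.4391.
Lower quotas: Arden 8, Brisco 9, Carrow 3, Dorne 8, Eskel 3, Farrow 6, Galen 5, Harke 7 (sum 49, leaving 5 seats).
Remainders in descending order: Arden 0.9766, Brisco 0.9220, Carrow 0.8345, Galen 0.7878, Dorne 0.6411, Harke 0.4391, Farrow 0.3304, Eskel 0.0685.
Largest remainders: Arden, Brisco, Carrow, Galen, Dorne receive the extra seats.
Harke receives 7.

7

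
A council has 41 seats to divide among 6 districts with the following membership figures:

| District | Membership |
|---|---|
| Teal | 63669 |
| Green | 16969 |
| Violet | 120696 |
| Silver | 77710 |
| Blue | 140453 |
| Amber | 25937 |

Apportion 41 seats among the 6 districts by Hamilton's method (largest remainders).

The standard divisor is 445434/41 ≈ 10864.244.
Standard quotas: Teal 5.8604, Green 1.5619, Violet 11.1095, Silver 7.1528, Blue 12.9280, Amber 2.3874.
Lower quotas: Teal 5, Green 1, Violet 11, Silver 7, Blue 12, Amber 2 (sum 38, leaving 3 seats).
Remainders in descending order: Blue 0.9280, Teal 0.8604, Green 0.5619, Amber 0.3874, Silver 0.1528, Violet 0.1095.
Largest remainders: Blue, Teal, Green receive the extra seats.

Teal 6, Green 2, Violet 11, Silver 7, Blue 13, Amber 2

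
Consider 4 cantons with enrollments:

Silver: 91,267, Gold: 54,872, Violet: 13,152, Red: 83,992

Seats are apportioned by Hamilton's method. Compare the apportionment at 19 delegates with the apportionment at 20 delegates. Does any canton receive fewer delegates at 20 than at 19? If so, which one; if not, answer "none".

At 19 seats: Silver 7, Gold 4, Violet 1, Red 7.
At 20 seats: Silver 7, Gold 5, Violet 1, Red 7.
No canton's allocation decreased.

none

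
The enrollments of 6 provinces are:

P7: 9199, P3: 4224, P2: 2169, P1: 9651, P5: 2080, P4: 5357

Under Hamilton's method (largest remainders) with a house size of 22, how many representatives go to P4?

4

Total 32680; standard divisor 32680/22 ≈ 1485.455.
Standard quotas: P7 6.1927, P3 2.8436, P2 1.4602, P1 6.4970, P5 1.4002, P4 3.6063.
Lower quotas: P7 6, P3 2, P2 1, P1 6, P5 1, P4 3 (sum 19, leaving 3 seats).
Remainders in descending order: P3 0.8436, P4 0.6063, P1 0.4970, P2 0.4602, P5 0.4002, P7 0.1927.
Largest remainders: P3, P4, P1 receive the extra seats.
P4 receives 4.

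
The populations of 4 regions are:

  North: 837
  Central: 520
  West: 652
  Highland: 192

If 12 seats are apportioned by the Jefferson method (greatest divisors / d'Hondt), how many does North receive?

5

Standard divisor 2201/12 ≈ 183.417; standard quotas: North 4.563, Central 2.835, West 3.555, Highland 1.047.
Rounding down gives 4, 2, 3, 1 = 10 seats, so the divisor must be adjusted.
With modified divisor 165: modified quotas North 5.073, Central 3.152, West 3.952, Highland 1.164.
Rounding down: North 5, Central 3, West 3, Highland 1 (total 12).
North receives 5.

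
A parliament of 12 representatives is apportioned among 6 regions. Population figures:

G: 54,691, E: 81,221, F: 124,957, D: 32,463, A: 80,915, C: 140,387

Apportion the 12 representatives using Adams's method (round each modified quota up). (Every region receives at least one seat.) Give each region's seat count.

G 1, E 2, F 3, D 1, A 2, C 3

Standard divisor 514634/12 ≈ 42886.167; standard quotas: G 1.275, E 1.894, F 2.914, D 0.757, A 1.887, C 3.273.
Rounding up gives 2, 2, 3, 1, 2, 4 = 14 seats, so the divisor must be adjusted.
With modified divisor 58600: modified quotas G 0.933, E 1.386, F 2.132, D 0.554, A 1.381, C 2.396.
Rounding up: G 1, E 2, F 3, D 1, A 2, C 3 (total 12).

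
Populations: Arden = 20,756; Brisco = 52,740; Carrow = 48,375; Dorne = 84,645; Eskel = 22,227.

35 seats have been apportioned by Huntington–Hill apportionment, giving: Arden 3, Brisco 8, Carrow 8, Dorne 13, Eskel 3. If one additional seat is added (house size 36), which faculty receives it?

Priority for the next seat is population ÷ (√(s·(s+1))).
Priorities: Arden 5991.741, Brisco 6215.469, Carrow 5701.048, Dorne 6274.305, Eskel 6416.382.
Highest priority: Eskel.

Eskel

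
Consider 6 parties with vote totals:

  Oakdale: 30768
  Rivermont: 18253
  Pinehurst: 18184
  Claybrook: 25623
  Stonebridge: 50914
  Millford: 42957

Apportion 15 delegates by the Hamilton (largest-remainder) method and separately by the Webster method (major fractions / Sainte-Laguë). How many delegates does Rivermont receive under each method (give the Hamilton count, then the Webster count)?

Hamilton: Oakdale 3, Rivermont 2, Pinehurst 1, Claybrook 2, Stonebridge 4, Millford 3.
Webster: Oakdale 3, Rivermont 1, Pinehurst 1, Claybrook 2, Stonebridge 4, Millford 4.
Rivermont gets 2 under Hamilton and 1 under Webster.

2 and 1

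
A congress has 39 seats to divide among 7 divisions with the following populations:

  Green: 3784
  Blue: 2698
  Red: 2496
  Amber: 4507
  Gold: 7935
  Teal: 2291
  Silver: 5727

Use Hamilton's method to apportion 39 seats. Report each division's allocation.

The standard divisor is 29438/39 ≈ 754.821.
Standard quotas: Green 5.0131, Blue 3.5744, Red 3.3067, Amber 5.9710, Gold 10.5124, Teal 3.0352, Silver 7.5872.
Lower quotas: Green 5, Blue 3, Red 3, Amber 5, Gold 10, Teal 3, Silver 7 (sum 36, leaving 3 seats).
Remainders in descending order: Amber 0.9710, Silver 0.5872, Blue 0.5744, Gold 0.5124, Red 0.3067, Teal 0.0352, Green 0.0131.
Largest remainders: Amber, Silver, Blue receive the extra seats.

Green=5, Blue=4, Red=3, Amber=6, Gold=10, Teal=3, Silver=8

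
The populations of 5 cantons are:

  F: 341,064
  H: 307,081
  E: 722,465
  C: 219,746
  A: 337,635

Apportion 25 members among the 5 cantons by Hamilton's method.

Standard divisor: 1927991 ÷ 25 ≈ 77119.64.
Standard quotas: F 4.4225, H 3.9819, E 9.3681, C 2.8494, A 4.3781.
Lower quotas: F 4, H 3, E 9, C 2, A 4 (sum 22, leaving 3 seats).
Remainders in descending order: H 0.9819, C 0.8494, F 0.4225, A 0.3781, E 0.3681.
The surplus seats go to H, C, F.

F 5; H 4; E 9; C 3; A 4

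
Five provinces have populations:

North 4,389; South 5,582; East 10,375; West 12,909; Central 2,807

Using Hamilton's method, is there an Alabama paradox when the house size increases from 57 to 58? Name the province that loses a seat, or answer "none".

Central

At 57 seats: North 7, South 9, East 16, West 20, Central 5.
At 58 seats: North 7, South 9, East 17, West 21, Central 4.
Central drops from 5 to 4.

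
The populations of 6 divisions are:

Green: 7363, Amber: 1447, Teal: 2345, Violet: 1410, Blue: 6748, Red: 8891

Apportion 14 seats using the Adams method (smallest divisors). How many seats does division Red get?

Standard divisor 28204/14 ≈ 2014.571; standard quotas: Green 3.655, Amber 0.718, Teal 1.164, Violet 0.700, Blue 3.350, Red 4.413.
Rounding up gives 4, 1, 2, 1, 4, 5 = 17 seats, so the divisor must be adjusted.
With modified divisor 2400: modified quotas Green 3.068, Amber 0.603, Teal 0.977, Violet 0.588, Blue 2.812, Red 3.705.
Rounding up: Green 4, Amber 1, Teal 1, Violet 1, Blue 3, Red 4 (total 14).
Red receives 4.

4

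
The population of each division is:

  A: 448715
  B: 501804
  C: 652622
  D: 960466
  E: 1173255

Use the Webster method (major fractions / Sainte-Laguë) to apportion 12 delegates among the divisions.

Standard divisor 3736862/12 ≈ 311405.167; standard quotas: A 1.441, B 1.611, C 2.096, D 3.084, E 3.768.
Rounding to the nearest integer gives A 1, B 2, C 2, D 3, E 4 — total 12, matching the house size, so no adjustment is needed.

A=1, B=2, C=2, D=3, E=4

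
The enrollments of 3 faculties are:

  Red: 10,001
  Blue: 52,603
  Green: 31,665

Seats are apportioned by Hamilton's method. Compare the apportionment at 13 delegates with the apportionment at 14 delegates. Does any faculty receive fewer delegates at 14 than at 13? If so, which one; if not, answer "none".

Red

At 13 seats: Red 2, Blue 7, Green 4.
At 14 seats: Red 1, Blue 8, Green 5.
Red drops from 2 to 1.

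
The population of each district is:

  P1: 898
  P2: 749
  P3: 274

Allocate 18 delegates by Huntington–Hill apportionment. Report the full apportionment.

P1: 8, P2: 7, P3: 3

With divisor 109: modified quotas P1 8.239, P2 6.872, P3 2.514.
Geometric-mean thresholds: P1 √(8·9)=8.485, P2 √(6·7)=6.481, P3 √(2·3)=2.449.
Each quota rounded against its threshold gives P1 8, P2 7, P3 3 (total 18).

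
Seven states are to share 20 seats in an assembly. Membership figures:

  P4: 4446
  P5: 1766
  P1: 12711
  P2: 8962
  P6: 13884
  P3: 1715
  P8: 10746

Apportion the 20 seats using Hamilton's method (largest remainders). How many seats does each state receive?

Total 54230; standard divisor 54230/20 ≈ 2711.5.
Standard quotas: P4 1.6397, P5 0.6513, P1 4.6878, P2 3.3052, P6 5.1204, P3 0.6325, P8 3.9631.
Lower quotas: P4 1, P5 0, P1 4, P2 3, P6 5, P3 0, P8 3 (sum 16, leaving 4 seats).
Remainders in descending order: P8 0.9631, P1 0.6878, P5 0.6513, P4 0.6397, P3 0.6325, P2 0.3052, P6 0.1204.
Largest remainders: P8, P1, P5, P4 receive the extra seats.

P4 2; P5 1; P1 5; P2 3; P6 5; P3 0; P8 4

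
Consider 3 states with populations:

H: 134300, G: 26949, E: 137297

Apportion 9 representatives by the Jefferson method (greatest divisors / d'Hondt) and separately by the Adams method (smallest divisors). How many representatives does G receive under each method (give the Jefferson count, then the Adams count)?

Jefferson: H 4, G 0, E 5.
Adams: H 4, G 1, E 4.
G gets 0 under Jefferson and 1 under Adams.

0 and 1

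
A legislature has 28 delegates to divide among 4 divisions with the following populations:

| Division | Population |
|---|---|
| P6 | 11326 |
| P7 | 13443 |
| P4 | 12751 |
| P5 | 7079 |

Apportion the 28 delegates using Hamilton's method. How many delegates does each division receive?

P6=7; P7=8; P4=8; P5=5

Total 44599; standard divisor 44599/28 ≈ 1592.821.
Standard quotas: P6 7.1107, P7 8.4397, P4 8.0053, P5 4.4443.
Lower quotas: P6 7, P7 8, P4 8, P5 4 (sum 27, leaving 1 seat).
Remainders in descending order: P5 0.4443, P7 0.4397, P6 0.1107, P4 0.0053.
The surplus seat goes to P5.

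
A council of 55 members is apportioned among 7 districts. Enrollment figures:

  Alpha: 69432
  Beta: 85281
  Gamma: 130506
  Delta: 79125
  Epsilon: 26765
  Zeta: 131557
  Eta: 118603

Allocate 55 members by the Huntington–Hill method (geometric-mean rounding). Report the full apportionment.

Alpha 6, Beta 7, Gamma 11, Delta 7, Epsilon 2, Zeta 12, Eta 10

With divisor 11423: modified quotas Alpha 6.078, Beta 7.466, Gamma 11.425, Delta 6.927, Epsilon 2.343, Zeta 11.517, Eta 10.383.
Geometric-mean thresholds: Alpha √(6·7)=6.481, Beta √(7·8)=7.483, Gamma √(11·12)=11.489, Delta √(6·7)=6.481, Epsilon √(2·3)=2.449, Zeta √(11·12)=11.489, Eta √(10·11)=10.488.
Each quota rounded against its threshold gives Alpha 6, Beta 7, Gamma 11, Delta 7, Epsilon 2, Zeta 12, Eta 10 (total 55).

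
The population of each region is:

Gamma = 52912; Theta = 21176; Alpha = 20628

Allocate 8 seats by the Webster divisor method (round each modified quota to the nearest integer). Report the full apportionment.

Standard divisor 94716/8 ≈ 11839.5; standard quotas: Gamma 4.469, Theta 1.789, Alpha 1.742.
Rounding to the nearest integer gives Gamma 4, Theta 2, Alpha 2 — total 8, matching the house size, so no adjustment is needed.

Gamma 4; Theta 2; Alpha 2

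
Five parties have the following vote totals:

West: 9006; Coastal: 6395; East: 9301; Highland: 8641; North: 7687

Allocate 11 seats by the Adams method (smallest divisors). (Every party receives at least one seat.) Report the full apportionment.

Standard divisor 41030/11 ≈ 3730; standard quotas: West 2.414, Coastal 1.714, East 2.494, Highland 2.317, North 2.061.
Rounding up gives 3, 2, 3, 3, 3 = 14 seats, so the divisor must be adjusted.
With modified divisor 4600: modified quotas West 1.958, Coastal 1.390, East 2.022, Highland 1.878, North 1.671.
Rounding up: West 2, Coastal 2, East 3, Highland 2, North 2 (total 11).

West 2, Coastal 2, East 3, Highland 2, North 2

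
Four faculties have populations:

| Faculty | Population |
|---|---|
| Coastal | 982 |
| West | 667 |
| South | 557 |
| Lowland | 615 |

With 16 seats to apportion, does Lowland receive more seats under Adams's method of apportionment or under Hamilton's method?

Adams

Adams: Coastal 5, West 4, South 3, Lowland 4.
Hamilton: Coastal 6, West 4, South 3, Lowland 3.
Lowland gets 4 under Adams and 3 under Hamilton.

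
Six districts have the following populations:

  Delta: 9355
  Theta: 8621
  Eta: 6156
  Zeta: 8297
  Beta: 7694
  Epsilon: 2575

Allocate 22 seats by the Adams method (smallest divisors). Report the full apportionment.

Standard divisor 42698/22 ≈ 1940.818; standard quotas: Delta 4.820, Theta 4.442, Eta 3.172, Zeta 4.275, Beta 3.964, Epsilon 1.327.
Rounding up gives 5, 5, 4, 5, 4, 2 = 25 seats, so the divisor must be adjusted.
With modified divisor 2200: modified quotas Delta 4.252, Theta 3.919, Eta 2.798, Zeta 3.771, Beta 3.497, Epsilon 1.170.
Rounding up: Delta 5, Theta 4, Eta 3, Zeta 4, Beta 4, Epsilon 2 (total 22).

Delta: 5, Theta: 4, Eta: 3, Zeta: 4, Beta: 4, Epsilon: 2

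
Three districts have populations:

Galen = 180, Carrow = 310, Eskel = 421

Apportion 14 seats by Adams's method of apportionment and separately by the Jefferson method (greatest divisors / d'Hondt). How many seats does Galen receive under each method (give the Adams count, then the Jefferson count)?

Adams: Galen 3, Carrow 5, Eskel 6.
Jefferson: Galen 2, Carrow 5, Eskel 7.
Galen gets 3 under Adams and 2 under Jefferson.

3 and 2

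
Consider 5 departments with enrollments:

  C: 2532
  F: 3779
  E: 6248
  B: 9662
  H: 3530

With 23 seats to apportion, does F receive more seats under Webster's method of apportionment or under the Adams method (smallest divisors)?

Adams

Webster: C 2, F 3, E 6, B 9, H 3.
Adams: C 3, F 4, E 5, B 8, H 3.
F gets 3 under Webster and 4 under Adams.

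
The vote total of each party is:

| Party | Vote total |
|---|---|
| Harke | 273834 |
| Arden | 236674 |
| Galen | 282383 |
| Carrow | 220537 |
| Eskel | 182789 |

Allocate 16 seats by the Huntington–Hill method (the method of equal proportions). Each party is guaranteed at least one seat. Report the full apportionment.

With divisor 76836: modified quotas Harke 3.564, Arden 3.080, Galen 3.675, Carrow 2.870, Eskel 2.379.
Geometric-mean thresholds: Harke √(3·4)=3.464, Arden √(3·4)=3.464, Galen √(3·4)=3.464, Carrow √(2·3)=2.449, Eskel √(2·3)=2.449.
Each quota rounded against its threshold gives Harke 4, Arden 3, Galen 4, Carrow 3, Eskel 2 (total 16).

Harke 4, Arden 3, Galen 4, Carrow 3, Eskel 2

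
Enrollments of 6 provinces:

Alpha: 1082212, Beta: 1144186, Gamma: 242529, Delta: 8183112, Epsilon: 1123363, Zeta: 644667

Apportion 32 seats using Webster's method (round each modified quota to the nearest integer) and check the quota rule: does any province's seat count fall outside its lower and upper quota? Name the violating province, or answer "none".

Delta

Standard quotas: Alpha 2.788, Beta 2.948, Gamma 0.625, Delta 21.084, Epsilon 2.894, Zeta 1.661.
Webster allocation: Alpha 3, Beta 3, Gamma 1, Delta 20, Epsilon 3, Zeta 2.
Delta has quota 21.084 (lower 21, upper 22) but receives 20 — outside the quota interval.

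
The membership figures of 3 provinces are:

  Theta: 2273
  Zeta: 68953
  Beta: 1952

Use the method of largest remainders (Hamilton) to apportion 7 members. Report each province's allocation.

Theta 0, Zeta 7, Beta 0

Standard divisor: 73178 ÷ 7 = 10454.
Standard quotas: Theta 0.2174, Zeta 6.5958, Beta 0.1867.
Lower quotas: Theta 0, Zeta 6, Beta 0 (sum 6, leaving 1 seat).
Remainders in descending order: Zeta 0.5958, Theta 0.2174, Beta 0.1867.
The surplus seat goes to Zeta.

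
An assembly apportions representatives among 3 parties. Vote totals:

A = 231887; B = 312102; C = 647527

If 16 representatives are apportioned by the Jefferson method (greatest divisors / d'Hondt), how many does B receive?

4

Standard divisor 1191516/16 ≈ 74469.75; standard quotas: A 3.114, B 4.191, C 8.695.
Rounding down gives 3, 4, 8 = 15 seats, so the divisor must be adjusted.
With modified divisor 68400: modified quotas A 3.390, B 4.563, C 9.467.
Rounding down: A 3, B 4, C 9 (total 16).
B receives 4.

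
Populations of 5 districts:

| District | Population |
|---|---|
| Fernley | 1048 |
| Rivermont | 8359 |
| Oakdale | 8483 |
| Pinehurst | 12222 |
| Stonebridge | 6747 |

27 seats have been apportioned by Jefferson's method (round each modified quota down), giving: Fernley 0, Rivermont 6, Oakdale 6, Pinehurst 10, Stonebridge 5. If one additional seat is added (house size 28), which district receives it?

Priority for the next seat is population ÷ (current seats + 1).
Priorities: Fernley 1048.000, Rivermont 1194.143, Oakdale 1211.857, Pinehurst 1111.091, Stonebridge 1124.500.
Highest priority: Oakdale.

Oakdale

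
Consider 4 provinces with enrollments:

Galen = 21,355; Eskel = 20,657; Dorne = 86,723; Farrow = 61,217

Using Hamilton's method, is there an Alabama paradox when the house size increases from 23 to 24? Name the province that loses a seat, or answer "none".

At 23 seats: Galen 3, Eskel 3, Dorne 10, Farrow 7.
At 24 seats: Galen 3, Eskel 2, Dorne 11, Farrow 8.
Eskel drops from 3 to 2.

Eskel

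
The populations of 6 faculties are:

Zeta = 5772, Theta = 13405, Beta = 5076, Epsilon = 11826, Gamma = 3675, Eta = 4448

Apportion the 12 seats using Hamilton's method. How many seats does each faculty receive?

Standard divisor: 44202 ÷ 12 ≈ 3683.5.
Standard quotas: Zeta 1.5670, Theta 3.6392, Beta 1.3780, Epsilon 3.2105, Gamma 0.9977, Eta 1.2075.
Lower quotas: Zeta 1, Theta 3, Beta 1, Epsilon 3, Gamma 0, Eta 1 (sum 9, leaving 3 seats).
Remainders in descending order: Gamma 0.9977, Theta 0.6392, Zeta 0.5670, Beta 0.3780, Epsilon 0.2105, Eta 0.2075.
The surplus seats go to Gamma, Theta, Zeta.

Zeta 2, Theta 4, Beta 1, Epsilon 3, Gamma 1, Eta 1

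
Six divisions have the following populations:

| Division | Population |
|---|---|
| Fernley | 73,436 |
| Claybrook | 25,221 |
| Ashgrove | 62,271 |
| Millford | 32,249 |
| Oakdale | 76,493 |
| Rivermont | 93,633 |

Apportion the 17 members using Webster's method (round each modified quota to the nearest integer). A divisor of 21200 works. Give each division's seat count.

Fernley: 3, Claybrook: 1, Ashgrove: 3, Millford: 2, Oakdale: 4, Rivermont: 4

With modified divisor 21200: modified quotas Fernley 3.464, Claybrook 1.190, Ashgrove 2.937, Millford 1.521, Oakdale 3.608, Rivermont 4.417.
Rounding to the nearest integer: Fernley 3, Claybrook 1, Ashgrove 3, Millford 2, Oakdale 4, Rivermont 4 (total 17).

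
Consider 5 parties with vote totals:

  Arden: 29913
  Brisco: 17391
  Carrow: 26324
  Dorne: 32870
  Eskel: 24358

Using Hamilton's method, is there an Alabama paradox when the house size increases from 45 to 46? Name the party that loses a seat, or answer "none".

At 45 seats: Arden 10, Brisco 6, Carrow 9, Dorne 11, Eskel 9.
At 46 seats: Arden 10, Brisco 6, Carrow 9, Dorne 12, Eskel 9.
No party's allocation decreased.

none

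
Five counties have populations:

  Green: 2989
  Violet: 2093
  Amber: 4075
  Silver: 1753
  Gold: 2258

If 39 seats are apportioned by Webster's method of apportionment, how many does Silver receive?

Standard divisor 13168/39 ≈ 337.641; standard quotas: Green 8.853, Violet 6.199, Amber 12.069, Silver 5.192, Gold 6.688.
Rounding to the nearest integer gives Green 9, Violet 6, Amber 12, Silver 5, Gold 7 — total 39, matching the house size, so no adjustment is needed.
Silver receives 5.

5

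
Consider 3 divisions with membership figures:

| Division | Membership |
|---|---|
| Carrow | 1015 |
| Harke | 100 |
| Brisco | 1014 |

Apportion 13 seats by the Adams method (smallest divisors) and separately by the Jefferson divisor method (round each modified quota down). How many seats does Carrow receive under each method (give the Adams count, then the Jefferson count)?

6 and 7

Adams: Carrow 6, Harke 1, Brisco 6.
Jefferson: Carrow 7, Harke 0, Brisco 6.
Carrow gets 6 under Adams and 7 under Jefferson.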